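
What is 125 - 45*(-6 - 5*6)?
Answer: 1745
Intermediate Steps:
125 - 45*(-6 - 5*6) = 125 - 45*(-6 - 30) = 125 - 45*(-36) = 125 + 1620 = 1745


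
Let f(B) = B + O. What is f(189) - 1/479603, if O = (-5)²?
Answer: 102635041/479603 ≈ 214.00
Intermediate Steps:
O = 25
f(B) = 25 + B (f(B) = B + 25 = 25 + B)
f(189) - 1/479603 = (25 + 189) - 1/479603 = 214 - 1*1/479603 = 214 - 1/479603 = 102635041/479603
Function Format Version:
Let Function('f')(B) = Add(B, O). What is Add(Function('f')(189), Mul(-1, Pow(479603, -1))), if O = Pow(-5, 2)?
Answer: Rational(102635041, 479603) ≈ 214.00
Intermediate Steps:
O = 25
Function('f')(B) = Add(25, B) (Function('f')(B) = Add(B, 25) = Add(25, B))
Add(Function('f')(189), Mul(-1, Pow(479603, -1))) = Add(Add(25, 189), Mul(-1, Pow(479603, -1))) = Add(214, Mul(-1, Rational(1, 479603))) = Add(214, Rational(-1, 479603)) = Rational(102635041, 479603)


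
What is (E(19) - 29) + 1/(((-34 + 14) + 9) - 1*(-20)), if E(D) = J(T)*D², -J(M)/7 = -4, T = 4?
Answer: 90712/9 ≈ 10079.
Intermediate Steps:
J(M) = 28 (J(M) = -7*(-4) = 28)
E(D) = 28*D²
(E(19) - 29) + 1/(((-34 + 14) + 9) - 1*(-20)) = (28*19² - 29) + 1/(((-34 + 14) + 9) - 1*(-20)) = (28*361 - 29) + 1/((-20 + 9) + 20) = (10108 - 29) + 1/(-11 + 20) = 10079 + 1/9 = 10079 + ⅑ = 90712/9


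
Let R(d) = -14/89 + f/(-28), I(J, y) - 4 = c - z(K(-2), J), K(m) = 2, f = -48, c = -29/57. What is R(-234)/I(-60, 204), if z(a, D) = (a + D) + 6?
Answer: 55290/1970549 ≈ 0.028058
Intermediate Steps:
c = -29/57 (c = -29*1/57 = -29/57 ≈ -0.50877)
z(a, D) = 6 + D + a (z(a, D) = (D + a) + 6 = 6 + D + a)
I(J, y) = -257/57 - J (I(J, y) = 4 + (-29/57 - (6 + J + 2)) = 4 + (-29/57 - (8 + J)) = 4 + (-29/57 + (-8 - J)) = 4 + (-485/57 - J) = -257/57 - J)
R(d) = 970/623 (R(d) = -14/89 - 48/(-28) = -14*1/89 - 48*(-1/28) = -14/89 + 12/7 = 970/623)
R(-234)/I(-60, 204) = 970/(623*(-257/57 - 1*(-60))) = 970/(623*(-257/57 + 60)) = 970/(623*(3163/57)) = (970/623)*(57/3163) = 55290/1970549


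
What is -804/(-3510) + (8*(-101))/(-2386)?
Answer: 396202/697905 ≈ 0.56770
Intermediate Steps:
-804/(-3510) + (8*(-101))/(-2386) = -804*(-1/3510) - 808*(-1/2386) = 134/585 + 404/1193 = 396202/697905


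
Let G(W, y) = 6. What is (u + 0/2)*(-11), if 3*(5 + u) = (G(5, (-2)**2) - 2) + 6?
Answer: 55/3 ≈ 18.333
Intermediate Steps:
u = -5/3 (u = -5 + ((6 - 2) + 6)/3 = -5 + (4 + 6)/3 = -5 + (1/3)*10 = -5 + 10/3 = -5/3 ≈ -1.6667)
(u + 0/2)*(-11) = (-5/3 + 0/2)*(-11) = (-5/3 + 0*(1/2))*(-11) = (-5/3 + 0)*(-11) = -5/3*(-11) = 55/3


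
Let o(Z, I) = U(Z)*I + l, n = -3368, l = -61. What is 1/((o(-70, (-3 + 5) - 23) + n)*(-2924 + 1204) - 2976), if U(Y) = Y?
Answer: 1/3366504 ≈ 2.9704e-7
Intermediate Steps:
o(Z, I) = -61 + I*Z (o(Z, I) = Z*I - 61 = I*Z - 61 = -61 + I*Z)
1/((o(-70, (-3 + 5) - 23) + n)*(-2924 + 1204) - 2976) = 1/(((-61 + ((-3 + 5) - 23)*(-70)) - 3368)*(-2924 + 1204) - 2976) = 1/(((-61 + (2 - 23)*(-70)) - 3368)*(-1720) - 2976) = 1/(((-61 - 21*(-70)) - 3368)*(-1720) - 2976) = 1/(((-61 + 1470) - 3368)*(-1720) - 2976) = 1/((1409 - 3368)*(-1720) - 2976) = 1/(-1959*(-1720) - 2976) = 1/(3369480 - 2976) = 1/3366504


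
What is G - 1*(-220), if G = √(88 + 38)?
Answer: 220 + 3*√14 ≈ 231.23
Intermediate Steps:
G = 3*√14 (G = √126 = 3*√14 ≈ 11.225)
G - 1*(-220) = 3*√14 - 1*(-220) = 3*√14 + 220 = 220 + 3*√14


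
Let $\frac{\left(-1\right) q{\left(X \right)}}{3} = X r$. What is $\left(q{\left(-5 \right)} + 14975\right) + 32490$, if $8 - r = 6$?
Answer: $47495$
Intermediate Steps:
$r = 2$ ($r = 8 - 6 = 2$)
$q{\left(X \right)} = - 6 X$ ($q{\left(X \right)} = - 3 X 2 = - 3 \cdot 2 X = - 6 X$)
$\left(q{\left(-5 \right)} + 14975\right) + 32490 = \left(\left(-6\right) \left(-5\right) + 14975\right) + 32490 = \left(30 + 14975\right) + 32490 = 15005 + 32490 = 47495$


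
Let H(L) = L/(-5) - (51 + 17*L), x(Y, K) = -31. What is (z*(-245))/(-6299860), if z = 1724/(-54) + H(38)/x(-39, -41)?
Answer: -269423/753283260 ≈ -0.00035767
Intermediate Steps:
H(L) = -51 - 86*L/5 (H(L) = L*(-⅕) - (51 + 17*L) = -L/5 - 17*(3 + L) = -L/5 + (-51 - 17*L) = -51 - 86*L/5)
z = -38489/4185 (z = 1724/(-54) + (-51 - 86/5*38)/(-31) = 1724*(-1/54) + (-51 - 3268/5)*(-1/31) = -862/27 - 3523/5*(-1/31) = -862/27 + 3523/155 = -38489/4185 ≈ -9.1969)
(z*(-245))/(-6299860) = -38489/4185*(-245)/(-6299860) = (1885961/837)*(-1/6299860) = -269423/753283260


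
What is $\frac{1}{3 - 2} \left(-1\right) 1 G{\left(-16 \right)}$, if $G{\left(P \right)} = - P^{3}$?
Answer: $-4096$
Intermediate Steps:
$\frac{1}{3 - 2} \left(-1\right) 1 G{\left(-16 \right)} = \frac{1}{3 - 2} \left(-1\right) 1 \left(- \left(-16\right)^{3}\right) = 1^{-1} \left(-1\right) 1 \left(\left(-1\right) \left(-4096\right)\right) = 1 \left(-1\right) 1 \cdot 4096 = \left(-1\right) 1 \cdot 4096 = \left(-1\right) 4096 = -4096$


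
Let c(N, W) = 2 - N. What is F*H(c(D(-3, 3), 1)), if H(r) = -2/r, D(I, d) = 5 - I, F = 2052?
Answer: 684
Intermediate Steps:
F*H(c(D(-3, 3), 1)) = 2052*(-2/(2 - (5 - 1*(-3)))) = 2052*(-2/(2 - (5 + 3))) = 2052*(-2/(2 - 1*8)) = 2052*(-2/(2 - 8)) = 2052*(-2/(-6)) = 2052*(-2*(-1/6)) = 2052*(1/3) = 684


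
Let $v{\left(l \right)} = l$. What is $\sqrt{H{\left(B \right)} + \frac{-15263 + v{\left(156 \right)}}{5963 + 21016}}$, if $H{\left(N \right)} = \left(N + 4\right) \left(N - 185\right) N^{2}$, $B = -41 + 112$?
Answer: $\frac{i \sqrt{59303297431407}}{1173} \approx 6565.1 i$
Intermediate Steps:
$B = 71$
$H{\left(N \right)} = N^{2} \left(-185 + N\right) \left(4 + N\right)$ ($H{\left(N \right)} = \left(4 + N\right) \left(-185 + N\right) N^{2} = \left(-185 + N\right) \left(4 + N\right) N^{2} = N^{2} \left(-185 + N\right) \left(4 + N\right)$)
$\sqrt{H{\left(B \right)} + \frac{-15263 + v{\left(156 \right)}}{5963 + 21016}} = \sqrt{71^{2} \left(-740 + 71^{2} - 12851\right) + \frac{-15263 + 156}{5963 + 21016}} = \sqrt{5041 \left(-740 + 5041 - 12851\right) - \frac{15107}{26979}} = \sqrt{5041 \left(-8550\right) - \frac{15107}{26979}} = \sqrt{-43100550 - \frac{15107}{26979}} = \sqrt{- \frac{1162809753557}{26979}} = \frac{i \sqrt{59303297431407}}{1173}$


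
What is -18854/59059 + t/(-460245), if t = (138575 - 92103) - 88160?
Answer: -188345686/823685135 ≈ -0.22866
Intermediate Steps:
t = -41688 (t = 46472 - 88160 = -41688)
-18854/59059 + t/(-460245) = -18854/59059 - 41688/(-460245) = -18854*1/59059 - 41688*(-1/460245) = -1714/5369 + 13896/153415 = -188345686/823685135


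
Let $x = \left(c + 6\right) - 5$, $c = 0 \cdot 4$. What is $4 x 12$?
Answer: $48$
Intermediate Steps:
$c = 0$
$x = 1$ ($x = \left(0 + 6\right) - 5 = 6 - 5 = 1$)
$4 x 12 = 4 \cdot 1 \cdot 12 = 4 \cdot 12 = 48$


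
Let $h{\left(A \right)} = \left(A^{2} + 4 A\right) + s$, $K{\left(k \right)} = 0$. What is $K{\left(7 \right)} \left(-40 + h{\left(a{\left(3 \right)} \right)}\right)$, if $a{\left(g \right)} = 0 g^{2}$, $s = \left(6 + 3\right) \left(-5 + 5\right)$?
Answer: $0$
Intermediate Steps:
$s = 0$ ($s = 9 \cdot 0 = 0$)
$a{\left(g \right)} = 0$
$h{\left(A \right)} = A^{2} + 4 A$ ($h{\left(A \right)} = \left(A^{2} + 4 A\right) + 0 = A^{2} + 4 A$)
$K{\left(7 \right)} \left(-40 + h{\left(a{\left(3 \right)} \right)}\right) = 0 \left(-40 + 0 \left(4 + 0\right)\right) = 0 \left(-40 + 0 \cdot 4\right) = 0 \left(-40 + 0\right) = 0 \left(-40\right) = 0$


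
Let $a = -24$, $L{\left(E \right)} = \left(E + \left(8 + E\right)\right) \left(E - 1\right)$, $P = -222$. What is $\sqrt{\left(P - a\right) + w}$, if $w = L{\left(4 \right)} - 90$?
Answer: $4 i \sqrt{15} \approx 15.492 i$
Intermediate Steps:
$L{\left(E \right)} = \left(-1 + E\right) \left(8 + 2 E\right)$ ($L{\left(E \right)} = \left(8 + 2 E\right) \left(-1 + E\right) = \left(-1 + E\right) \left(8 + 2 E\right)$)
$w = -42$ ($w = \left(-8 + 2 \cdot 4^{2} + 6 \cdot 4\right) - 90 = \left(-8 + 2 \cdot 16 + 24\right) - 90 = \left(-8 + 32 + 24\right) - 90 = 48 - 90 = -42$)
$\sqrt{\left(P - a\right) + w} = \sqrt{\left(-222 - -24\right) - 42} = \sqrt{\left(-222 + 24\right) - 42} = \sqrt{-198 - 42} = \sqrt{-240} = 4 i \sqrt{15}$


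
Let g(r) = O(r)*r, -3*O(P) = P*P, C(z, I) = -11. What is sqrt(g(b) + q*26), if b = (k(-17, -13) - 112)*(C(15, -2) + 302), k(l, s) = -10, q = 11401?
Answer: sqrt(14915479271762) ≈ 3.8621e+6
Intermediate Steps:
b = -35502 (b = (-10 - 112)*(-11 + 302) = -122*291 = -35502)
O(P) = -P**2/3 (O(P) = -P*P/3 = -P**2/3)
g(r) = -r**3/3 (g(r) = (-r**2/3)*r = -r**3/3)
sqrt(g(b) + q*26) = sqrt(-1/3*(-35502)**3 + 11401*26) = sqrt(-1/3*(-44746436926008) + 296426) = sqrt(14915478975336 + 296426) = sqrt(14915479271762)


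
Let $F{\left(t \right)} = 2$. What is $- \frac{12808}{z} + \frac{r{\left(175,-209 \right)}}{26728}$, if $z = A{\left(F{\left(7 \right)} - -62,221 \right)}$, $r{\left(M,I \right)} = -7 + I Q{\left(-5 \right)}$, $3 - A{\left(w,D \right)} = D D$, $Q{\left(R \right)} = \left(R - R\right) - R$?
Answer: $\frac{36369331}{163167758} \approx 0.2229$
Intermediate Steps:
$Q{\left(R \right)} = - R$ ($Q{\left(R \right)} = 0 - R = - R$)
$A{\left(w,D \right)} = 3 - D^{2}$ ($A{\left(w,D \right)} = 3 - D D = 3 - D^{2}$)
$r{\left(M,I \right)} = -7 + 5 I$ ($r{\left(M,I \right)} = -7 + I \left(\left(-1\right) \left(-5\right)\right) = -7 + I 5 = -7 + 5 I$)
$z = -48838$ ($z = 3 - 221^{2} = 3 - 48841 = -48838$)
$- \frac{12808}{z} + \frac{r{\left(175,-209 \right)}}{26728} = - \frac{12808}{-48838} + \frac{-7 + 5 \left(-209\right)}{26728} = \left(-12808\right) \left(- \frac{1}{48838}\right) + \left(-7 - 1045\right) \frac{1}{26728} = \frac{6404}{24419} - \frac{263}{6682} = \frac{36369331}{163167758}$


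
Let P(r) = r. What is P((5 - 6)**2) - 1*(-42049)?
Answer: 42050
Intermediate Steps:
P((5 - 6)**2) - 1*(-42049) = (5 - 6)**2 - 1*(-42049) = (-1)**2 + 42049 = 1 + 42049 = 42050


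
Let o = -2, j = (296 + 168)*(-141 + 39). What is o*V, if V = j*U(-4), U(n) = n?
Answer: -378624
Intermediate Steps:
j = -47328 (j = 464*(-102) = -47328)
V = 189312 (V = -47328*(-4) = 189312)
o*V = -2*189312 = -378624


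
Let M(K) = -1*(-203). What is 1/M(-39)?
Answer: 1/203 ≈ 0.0049261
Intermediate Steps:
M(K) = 203
1/M(-39) = 1/203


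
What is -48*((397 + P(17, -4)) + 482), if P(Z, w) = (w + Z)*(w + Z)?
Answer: -50304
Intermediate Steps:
P(Z, w) = (Z + w)² (P(Z, w) = (Z + w)*(Z + w) = (Z + w)²)
-48*((397 + P(17, -4)) + 482) = -48*((397 + (17 - 4)²) + 482) = -48*((397 + 13²) + 482) = -48*((397 + 169) + 482) = -48*(566 + 482) = -48*1048 = -50304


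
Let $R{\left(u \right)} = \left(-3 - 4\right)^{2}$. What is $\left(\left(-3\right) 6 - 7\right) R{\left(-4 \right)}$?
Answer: $-1225$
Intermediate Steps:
$R{\left(u \right)} = 49$ ($R{\left(u \right)} = \left(-7\right)^{2} = 49$)
$\left(\left(-3\right) 6 - 7\right) R{\left(-4 \right)} = \left(\left(-3\right) 6 - 7\right) 49 = \left(-18 - 7\right) 49 = \left(-25\right) 49 = -1225$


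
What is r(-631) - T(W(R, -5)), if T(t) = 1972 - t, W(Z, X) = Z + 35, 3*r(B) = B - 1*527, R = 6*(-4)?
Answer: -2347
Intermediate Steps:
R = -24
r(B) = -527/3 + B/3 (r(B) = (B - 1*527)/3 = (B - 527)/3 = (-527 + B)/3 = -527/3 + B/3)
W(Z, X) = 35 + Z
r(-631) - T(W(R, -5)) = (-527/3 + (⅓)*(-631)) - (1972 - (35 - 24)) = (-527/3 - 631/3) - (1972 - 1*11) = -386 - (1972 - 11) = -386 - 1*1961 = -386 - 1961 = -2347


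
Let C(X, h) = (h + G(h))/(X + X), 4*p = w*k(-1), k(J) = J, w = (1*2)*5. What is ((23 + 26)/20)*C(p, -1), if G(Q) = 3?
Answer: -49/50 ≈ -0.98000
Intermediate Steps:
w = 10 (w = 2*5 = 10)
p = -5/2 (p = (10*(-1))/4 = (1/4)*(-10) = -5/2 ≈ -2.5000)
C(X, h) = (3 + h)/(2*X) (C(X, h) = (h + 3)/(X + X) = (3 + h)/((2*X)) = (3 + h)*(1/(2*X)) = (3 + h)/(2*X))
((23 + 26)/20)*C(p, -1) = ((23 + 26)/20)*((3 - 1)/(2*(-5/2))) = (49*(1/20))*((1/2)*(-2/5)*2) = (49/20)*(-2/5) = -49/50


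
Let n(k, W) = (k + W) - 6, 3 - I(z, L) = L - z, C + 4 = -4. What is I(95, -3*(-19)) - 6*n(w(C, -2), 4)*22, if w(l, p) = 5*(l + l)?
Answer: 10865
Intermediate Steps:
C = -8 (C = -4 - 4 = -8)
I(z, L) = 3 + z - L (I(z, L) = 3 - (L - z) = 3 + (z - L) = 3 + z - L)
w(l, p) = 10*l (w(l, p) = 5*(2*l) = 10*l)
n(k, W) = -6 + W + k (n(k, W) = (W + k) - 6 = -6 + W + k)
I(95, -3*(-19)) - 6*n(w(C, -2), 4)*22 = (3 + 95 - (-3)*(-19)) - 6*(-6 + 4 + 10*(-8))*22 = (3 + 95 - 1*57) - 6*(-6 + 4 - 80)*22 = (3 + 95 - 57) - 6*(-82)*22 = 41 + 492*22 = 41 + 10824 = 10865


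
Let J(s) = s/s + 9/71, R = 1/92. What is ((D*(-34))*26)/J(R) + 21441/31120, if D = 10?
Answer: -244130519/31120 ≈ -7844.8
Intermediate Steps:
R = 1/92 ≈ 0.010870
J(s) = 80/71 (J(s) = 1 + 9*(1/71) = 1 + 9/71 = 80/71)
((D*(-34))*26)/J(R) + 21441/31120 = ((10*(-34))*26)/(80/71) + 21441/31120 = -340*26*(71/80) + 21441*(1/31120) = -8840*71/80 + 21441/31120 = -15691/2 + 21441/31120 = -244130519/31120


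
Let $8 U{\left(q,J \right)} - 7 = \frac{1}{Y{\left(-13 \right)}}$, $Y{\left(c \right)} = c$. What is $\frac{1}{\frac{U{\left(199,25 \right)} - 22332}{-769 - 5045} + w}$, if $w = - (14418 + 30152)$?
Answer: $- \frac{5928}{264188191} \approx -2.2439 \cdot 10^{-5}$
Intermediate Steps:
$w = -44570$ ($w = \left(-1\right) 44570 = -44570$)
$U{\left(q,J \right)} = \frac{45}{52}$ ($U{\left(q,J \right)} = \frac{7}{8} + \frac{1}{8 \left(-13\right)} = \frac{7}{8} + \frac{1}{8} \left(- \frac{1}{13}\right) = \frac{7}{8} - \frac{1}{104} = \frac{45}{52}$)
$\frac{1}{\frac{U{\left(199,25 \right)} - 22332}{-769 - 5045} + w} = \frac{1}{\frac{\frac{45}{52} - 22332}{-769 - 5045} - 44570} = \frac{1}{- \frac{1161219}{52 \left(-5814\right)} - 44570} = \frac{1}{\left(- \frac{1161219}{52}\right) \left(- \frac{1}{5814}\right) - 44570} = \frac{1}{\frac{22769}{5928} - 44570} = \frac{1}{- \frac{264188191}{5928}} = - \frac{5928}{264188191}$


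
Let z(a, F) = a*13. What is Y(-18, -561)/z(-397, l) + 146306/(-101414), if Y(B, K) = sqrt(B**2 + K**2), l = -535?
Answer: -73153/50707 - 3*sqrt(35005)/5161 ≈ -1.5514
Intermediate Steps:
z(a, F) = 13*a
Y(-18, -561)/z(-397, l) + 146306/(-101414) = sqrt((-18)**2 + (-561)**2)/((13*(-397))) + 146306/(-101414) = sqrt(324 + 314721)/(-5161) + 146306*(-1/101414) = sqrt(315045)*(-1/5161) - 73153/50707 = (3*sqrt(35005))*(-1/5161) - 73153/50707 = -3*sqrt(35005)/5161 - 73153/50707 = -73153/50707 - 3*sqrt(35005)/5161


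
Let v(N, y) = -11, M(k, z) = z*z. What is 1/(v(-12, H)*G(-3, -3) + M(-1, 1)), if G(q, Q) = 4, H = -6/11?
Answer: -1/43 ≈ -0.023256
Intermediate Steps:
M(k, z) = z²
H = -6/11 (H = -6*1/11 = -6/11 ≈ -0.54545)
1/(v(-12, H)*G(-3, -3) + M(-1, 1)) = 1/(-11*4 + 1²) = 1/(-44 + 1) = 1/(-43) = -1/43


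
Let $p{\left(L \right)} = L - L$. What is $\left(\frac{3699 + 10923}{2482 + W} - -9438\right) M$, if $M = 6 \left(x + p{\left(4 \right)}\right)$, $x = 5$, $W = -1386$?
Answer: $\frac{77690025}{274} \approx 2.8354 \cdot 10^{5}$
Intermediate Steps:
$p{\left(L \right)} = 0$
$M = 30$ ($M = 6 \left(5 + 0\right) = 6 \cdot 5 = 30$)
$\left(\frac{3699 + 10923}{2482 + W} - -9438\right) M = \left(\frac{3699 + 10923}{2482 - 1386} - -9438\right) 30 = \left(\frac{14622}{1096} + 9438\right) 30 = \left(14622 \cdot \frac{1}{1096} + 9438\right) 30 = \left(\frac{7311}{548} + 9438\right) 30 = \frac{5179335}{548} \cdot 30 = \frac{77690025}{274}$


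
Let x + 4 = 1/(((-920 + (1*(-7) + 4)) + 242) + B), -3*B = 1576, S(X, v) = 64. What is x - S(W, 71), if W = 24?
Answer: -246095/3619 ≈ -68.001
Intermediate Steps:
B = -1576/3 (B = -⅓*1576 = -1576/3 ≈ -525.33)
x = -14479/3619 (x = -4 + 1/(((-920 + (1*(-7) + 4)) + 242) - 1576/3) = -4 + 1/(((-920 + (-7 + 4)) + 242) - 1576/3) = -4 + 1/(((-920 - 3) + 242) - 1576/3) = -4 + 1/((-923 + 242) - 1576/3) = -4 + 1/(-681 - 1576/3) = -4 + 1/(-3619/3) = -4 - 3/3619 = -14479/3619 ≈ -4.0008)
x - S(W, 71) = -14479/3619 - 1*64 = -14479/3619 - 64 = -246095/3619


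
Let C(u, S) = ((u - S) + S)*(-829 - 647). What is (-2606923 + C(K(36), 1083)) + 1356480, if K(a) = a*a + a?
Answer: -3216475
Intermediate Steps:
K(a) = a + a² (K(a) = a² + a = a + a²)
C(u, S) = -1476*u (C(u, S) = u*(-1476) = -1476*u)
(-2606923 + C(K(36), 1083)) + 1356480 = (-2606923 - 53136*(1 + 36)) + 1356480 = (-2606923 - 53136*37) + 1356480 = (-2606923 - 1476*1332) + 1356480 = (-2606923 - 1966032) + 1356480 = -4572955 + 1356480 = -3216475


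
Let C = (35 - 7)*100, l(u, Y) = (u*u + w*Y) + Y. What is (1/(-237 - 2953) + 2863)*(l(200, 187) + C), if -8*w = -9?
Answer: 3156162294051/25520 ≈ 1.2367e+8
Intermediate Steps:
w = 9/8 (w = -⅛*(-9) = 9/8 ≈ 1.1250)
l(u, Y) = u² + 17*Y/8 (l(u, Y) = (u*u + 9*Y/8) + Y = (u² + 9*Y/8) + Y = u² + 17*Y/8)
C = 2800 (C = 28*100 = 2800)
(1/(-237 - 2953) + 2863)*(l(200, 187) + C) = (1/(-237 - 2953) + 2863)*((200² + (17/8)*187) + 2800) = (1/(-3190) + 2863)*((40000 + 3179/8) + 2800) = (-1/3190 + 2863)*(323179/8 + 2800) = (9132969/3190)*(345579/8) = 3156162294051/25520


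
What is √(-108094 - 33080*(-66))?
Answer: √2075186 ≈ 1440.6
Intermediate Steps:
√(-108094 - 33080*(-66)) = √(-108094 + 2183280) = √2075186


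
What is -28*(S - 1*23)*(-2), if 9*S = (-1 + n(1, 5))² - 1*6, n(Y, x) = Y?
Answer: -3976/3 ≈ -1325.3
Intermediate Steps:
S = -⅔ (S = ((-1 + 1)² - 1*6)/9 = (0² - 6)/9 = (0 - 6)/9 = (⅑)*(-6) = -⅔ ≈ -0.66667)
-28*(S - 1*23)*(-2) = -28*(-⅔ - 1*23)*(-2) = -28*(-⅔ - 23)*(-2) = -28*(-71/3)*(-2) = (1988/3)*(-2) = -3976/3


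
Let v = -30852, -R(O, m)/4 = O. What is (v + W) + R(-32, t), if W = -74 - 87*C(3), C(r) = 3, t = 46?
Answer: -31059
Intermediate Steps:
R(O, m) = -4*O
W = -335 (W = -74 - 87*3 = -74 - 261 = -335)
(v + W) + R(-32, t) = (-30852 - 335) - 4*(-32) = -31187 + 128 = -31059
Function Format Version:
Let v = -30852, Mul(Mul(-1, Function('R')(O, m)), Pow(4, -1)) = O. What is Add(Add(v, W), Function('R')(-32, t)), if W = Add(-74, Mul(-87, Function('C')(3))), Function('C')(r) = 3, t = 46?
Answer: -31059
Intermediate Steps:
Function('R')(O, m) = Mul(-4, O)
W = -335 (W = Add(-74, Mul(-87, 3)) = Add(-74, -261) = -335)
Add(Add(v, W), Function('R')(-32, t)) = Add(Add(-30852, -335), Mul(-4, -32)) = Add(-31187, 128) = -31059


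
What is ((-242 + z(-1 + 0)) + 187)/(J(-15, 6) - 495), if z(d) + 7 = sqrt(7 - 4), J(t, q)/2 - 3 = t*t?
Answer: 62/39 - sqrt(3)/39 ≈ 1.5453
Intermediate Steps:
J(t, q) = 6 + 2*t**2 (J(t, q) = 6 + 2*(t*t) = 6 + 2*t**2)
z(d) = -7 + sqrt(3) (z(d) = -7 + sqrt(7 - 4) = -7 + sqrt(3))
((-242 + z(-1 + 0)) + 187)/(J(-15, 6) - 495) = ((-242 + (-7 + sqrt(3))) + 187)/((6 + 2*(-15)**2) - 495) = ((-249 + sqrt(3)) + 187)/((6 + 2*225) - 495) = (-62 + sqrt(3))/((6 + 450) - 495) = (-62 + sqrt(3))/(456 - 495) = (-62 + sqrt(3))/(-39) = (-62 + sqrt(3))*(-1/39) = 62/39 - sqrt(3)/39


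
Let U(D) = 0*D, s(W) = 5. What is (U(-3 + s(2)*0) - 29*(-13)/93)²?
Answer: 142129/8649 ≈ 16.433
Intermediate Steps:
U(D) = 0
(U(-3 + s(2)*0) - 29*(-13)/93)² = (0 - 29*(-13)/93)² = (0 + 377*(1/93))² = (0 + 377/93)² = (377/93)² = 142129/8649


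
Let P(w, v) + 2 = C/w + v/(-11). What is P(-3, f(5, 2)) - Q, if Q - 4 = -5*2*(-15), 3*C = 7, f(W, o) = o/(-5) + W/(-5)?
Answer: -77542/495 ≈ -156.65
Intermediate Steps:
f(W, o) = -W/5 - o/5 (f(W, o) = o*(-1/5) + W*(-1/5) = -o/5 - W/5 = -W/5 - o/5)
C = 7/3 (C = (1/3)*7 = 7/3 ≈ 2.3333)
P(w, v) = -2 - v/11 + 7/(3*w) (P(w, v) = -2 + (7/(3*w) + v/(-11)) = -2 + (7/(3*w) + v*(-1/11)) = -2 + (7/(3*w) - v/11) = -2 + (-v/11 + 7/(3*w)) = -2 - v/11 + 7/(3*w))
Q = 154 (Q = 4 - 5*2*(-15) = 4 - 10*(-15) = 4 + 150 = 154)
P(-3, f(5, 2)) - Q = (-2 - (-1/5*5 - 1/5*2)/11 + (7/3)/(-3)) - 1*154 = (-2 - (-1 - 2/5)/11 + (7/3)*(-1/3)) - 154 = (-2 - 1/11*(-7/5) - 7/9) - 154 = (-2 + 7/55 - 7/9) - 154 = -1312/495 - 154 = -77542/495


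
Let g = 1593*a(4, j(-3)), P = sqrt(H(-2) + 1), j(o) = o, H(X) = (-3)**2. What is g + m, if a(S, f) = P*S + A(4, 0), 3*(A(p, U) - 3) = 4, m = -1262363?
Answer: -1255460 + 6372*sqrt(10) ≈ -1.2353e+6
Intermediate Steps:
H(X) = 9
A(p, U) = 13/3 (A(p, U) = 3 + (1/3)*4 = 3 + 4/3 = 13/3)
P = sqrt(10) (P = sqrt(9 + 1) = sqrt(10) ≈ 3.1623)
a(S, f) = 13/3 + S*sqrt(10) (a(S, f) = sqrt(10)*S + 13/3 = S*sqrt(10) + 13/3 = 13/3 + S*sqrt(10))
g = 6903 + 6372*sqrt(10) (g = 1593*(13/3 + 4*sqrt(10)) = 6903 + 6372*sqrt(10) ≈ 27053.)
g + m = (6903 + 6372*sqrt(10)) - 1262363 = -1255460 + 6372*sqrt(10)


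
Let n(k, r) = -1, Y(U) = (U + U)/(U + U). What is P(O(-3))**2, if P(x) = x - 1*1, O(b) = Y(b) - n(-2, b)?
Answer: 1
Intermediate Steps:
Y(U) = 1 (Y(U) = (2*U)/((2*U)) = (2*U)*(1/(2*U)) = 1)
O(b) = 2 (O(b) = 1 - 1*(-1) = 1 + 1 = 2)
P(x) = -1 + x (P(x) = x - 1 = -1 + x)
P(O(-3))**2 = (-1 + 2)**2 = 1**2 = 1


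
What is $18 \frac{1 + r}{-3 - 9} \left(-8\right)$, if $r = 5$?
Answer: $72$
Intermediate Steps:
$18 \frac{1 + r}{-3 - 9} \left(-8\right) = 18 \frac{1 + 5}{-3 - 9} \left(-8\right) = 18 \frac{6}{-12} \left(-8\right) = 18 \cdot 6 \left(- \frac{1}{12}\right) \left(-8\right) = 18 \left(- \frac{1}{2}\right) \left(-8\right) = \left(-9\right) \left(-8\right) = 72$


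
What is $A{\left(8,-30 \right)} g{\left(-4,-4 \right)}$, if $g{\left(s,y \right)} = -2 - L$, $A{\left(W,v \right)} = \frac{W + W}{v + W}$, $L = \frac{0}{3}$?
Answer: $\frac{16}{11} \approx 1.4545$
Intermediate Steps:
$L = 0$ ($L = 0 \cdot \frac{1}{3} = 0$)
$A{\left(W,v \right)} = \frac{2 W}{W + v}$
$g{\left(s,y \right)} = -2$ ($g{\left(s,y \right)} = -2 - 0 = -2 + 0 = -2$)
$A{\left(8,-30 \right)} g{\left(-4,-4 \right)} = 2 \cdot 8 \frac{1}{8 - 30} \left(-2\right) = 2 \cdot 8 \frac{1}{-22} \left(-2\right) = 2 \cdot 8 \left(- \frac{1}{22}\right) \left(-2\right) = \left(- \frac{8}{11}\right) \left(-2\right) = \frac{16}{11}$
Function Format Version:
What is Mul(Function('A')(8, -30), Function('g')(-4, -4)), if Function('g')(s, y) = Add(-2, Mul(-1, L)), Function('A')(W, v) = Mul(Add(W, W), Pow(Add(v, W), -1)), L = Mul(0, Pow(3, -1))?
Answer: Rational(16, 11) ≈ 1.4545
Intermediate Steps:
L = 0 (L = Mul(0, Rational(1, 3)) = 0)
Function('A')(W, v) = Mul(2, W, Pow(Add(W, v), -1)) (Function('A')(W, v) = Mul(Mul(2, W), Pow(Add(W, v), -1)) = Mul(2, W, Pow(Add(W, v), -1)))
Function('g')(s, y) = -2 (Function('g')(s, y) = Add(-2, Mul(-1, 0)) = Add(-2, 0) = -2)
Mul(Function('A')(8, -30), Function('g')(-4, -4)) = Mul(Mul(2, 8, Pow(Add(8, -30), -1)), -2) = Mul(Mul(2, 8, Pow(-22, -1)), -2) = Mul(Mul(2, 8, Rational(-1, 22)), -2) = Mul(Rational(-8, 11), -2) = Rational(16, 11)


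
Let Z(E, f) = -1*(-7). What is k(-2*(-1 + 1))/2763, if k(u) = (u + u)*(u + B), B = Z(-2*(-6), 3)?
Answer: 0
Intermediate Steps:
Z(E, f) = 7
B = 7
k(u) = 2*u*(7 + u) (k(u) = (u + u)*(u + 7) = (2*u)*(7 + u) = 2*u*(7 + u))
k(-2*(-1 + 1))/2763 = (2*(-2*(-1 + 1))*(7 - 2*(-1 + 1)))/2763 = (2*(-2*0)*(7 - 2*0))*(1/2763) = (2*0*(7 + 0))*(1/2763) = (2*0*7)*(1/2763) = 0*(1/2763) = 0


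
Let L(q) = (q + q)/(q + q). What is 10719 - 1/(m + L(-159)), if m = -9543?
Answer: 102280699/9542 ≈ 10719.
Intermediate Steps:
L(q) = 1 (L(q) = (2*q)/((2*q)) = (2*q)*(1/(2*q)) = 1)
10719 - 1/(m + L(-159)) = 10719 - 1/(-9543 + 1) = 10719 - 1/(-9542) = 10719 - 1*(-1/9542) = 10719 + 1/9542 = 102280699/9542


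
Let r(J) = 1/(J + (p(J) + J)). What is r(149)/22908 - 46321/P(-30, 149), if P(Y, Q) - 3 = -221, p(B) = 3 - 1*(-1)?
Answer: 160229341777/754085544 ≈ 212.48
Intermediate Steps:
p(B) = 4 (p(B) = 3 + 1 = 4)
P(Y, Q) = -218 (P(Y, Q) = 3 - 221 = -218)
r(J) = 1/(4 + 2*J) (r(J) = 1/(J + (4 + J)) = 1/(4 + 2*J))
r(149)/22908 - 46321/P(-30, 149) = (1/(2*(2 + 149)))/22908 - 46321/(-218) = ((½)/151)*(1/22908) - 46321*(-1/218) = ((½)*(1/151))*(1/22908) + 46321/218 = (1/302)*(1/22908) + 46321/218 = 1/6918216 + 46321/218 = 160229341777/754085544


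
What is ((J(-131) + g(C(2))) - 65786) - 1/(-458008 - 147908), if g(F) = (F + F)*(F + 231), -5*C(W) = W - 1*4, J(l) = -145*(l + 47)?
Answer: -809214148127/15147900 ≈ -53421.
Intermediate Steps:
J(l) = -6815 - 145*l (J(l) = -145*(47 + l) = -6815 - 145*l)
C(W) = 4/5 - W/5 (C(W) = -(W - 1*4)/5 = -(W - 4)/5 = -(-4 + W)/5 = 4/5 - W/5)
g(F) = 2*F*(231 + F) (g(F) = (2*F)*(231 + F) = 2*F*(231 + F))
((J(-131) + g(C(2))) - 65786) - 1/(-458008 - 147908) = (((-6815 - 145*(-131)) + 2*(4/5 - 1/5*2)*(231 + (4/5 - 1/5*2))) - 65786) - 1/(-458008 - 147908) = (((-6815 + 18995) + 2*(4/5 - 2/5)*(231 + (4/5 - 2/5))) - 65786) - 1/(-605916) = ((12180 + 2*(2/5)*(231 + 2/5)) - 65786) - 1*(-1/605916) = ((12180 + 2*(2/5)*(1157/5)) - 65786) + 1/605916 = ((12180 + 4628/25) - 65786) + 1/605916 = (309128/25 - 65786) + 1/605916 = -1335522/25 + 1/605916 = -809214148127/15147900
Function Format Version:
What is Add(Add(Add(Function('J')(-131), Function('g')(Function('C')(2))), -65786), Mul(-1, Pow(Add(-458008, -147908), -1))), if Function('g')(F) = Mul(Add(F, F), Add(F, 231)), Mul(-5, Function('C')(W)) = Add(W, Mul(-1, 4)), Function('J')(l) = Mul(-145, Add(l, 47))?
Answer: Rational(-809214148127, 15147900) ≈ -53421.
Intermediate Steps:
Function('J')(l) = Add(-6815, Mul(-145, l)) (Function('J')(l) = Mul(-145, Add(47, l)) = Add(-6815, Mul(-145, l)))
Function('C')(W) = Add(Rational(4, 5), Mul(Rational(-1, 5), W)) (Function('C')(W) = Mul(Rational(-1, 5), Add(W, Mul(-1, 4))) = Mul(Rational(-1, 5), Add(W, -4)) = Mul(Rational(-1, 5), Add(-4, W)) = Add(Rational(4, 5), Mul(Rational(-1, 5), W)))
Function('g')(F) = Mul(2, F, Add(231, F)) (Function('g')(F) = Mul(Mul(2, F), Add(231, F)) = Mul(2, F, Add(231, F)))
Add(Add(Add(Function('J')(-131), Function('g')(Function('C')(2))), -65786), Mul(-1, Pow(Add(-458008, -147908), -1))) = Add(Add(Add(Add(-6815, Mul(-145, -131)), Mul(2, Add(Rational(4, 5), Mul(Rational(-1, 5), 2)), Add(231, Add(Rational(4, 5), Mul(Rational(-1, 5), 2))))), -65786), Mul(-1, Pow(Add(-458008, -147908), -1))) = Add(Add(Add(Add(-6815, 18995), Mul(2, Add(Rational(4, 5), Rational(-2, 5)), Add(231, Add(Rational(4, 5), Rational(-2, 5))))), -65786), Mul(-1, Pow(-605916, -1))) = Add(Add(Add(12180, Mul(2, Rational(2, 5), Add(231, Rational(2, 5)))), -65786), Mul(-1, Rational(-1, 605916))) = Add(Add(Add(12180, Mul(2, Rational(2, 5), Rational(1157, 5))), -65786), Rational(1, 605916)) = Add(Add(Add(12180, Rational(4628, 25)), -65786), Rational(1, 605916)) = Add(Add(Rational(309128, 25), -65786), Rational(1, 605916)) = Add(Rational(-1335522, 25), Rational(1, 605916)) = Rational(-809214148127, 15147900)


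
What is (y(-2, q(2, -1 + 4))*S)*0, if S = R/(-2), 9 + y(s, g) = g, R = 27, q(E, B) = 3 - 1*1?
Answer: 0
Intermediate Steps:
q(E, B) = 2 (q(E, B) = 3 - 1 = 2)
y(s, g) = -9 + g
S = -27/2 (S = 27/(-2) = 27*(-½) = -27/2 ≈ -13.500)
(y(-2, q(2, -1 + 4))*S)*0 = ((-9 + 2)*(-27/2))*0 = -7*(-27/2)*0 = (189/2)*0 = 0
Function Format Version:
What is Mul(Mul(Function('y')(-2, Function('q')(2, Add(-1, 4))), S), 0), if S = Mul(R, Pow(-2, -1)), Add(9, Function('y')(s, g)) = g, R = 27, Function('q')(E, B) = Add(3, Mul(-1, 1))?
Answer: 0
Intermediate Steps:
Function('q')(E, B) = 2 (Function('q')(E, B) = Add(3, -1) = 2)
Function('y')(s, g) = Add(-9, g)
S = Rational(-27, 2) (S = Mul(27, Pow(-2, -1)) = Mul(27, Rational(-1, 2)) = Rational(-27, 2) ≈ -13.500)
Mul(Mul(Function('y')(-2, Function('q')(2, Add(-1, 4))), S), 0) = Mul(Mul(Add(-9, 2), Rational(-27, 2)), 0) = Mul(Mul(-7, Rational(-27, 2)), 0) = Mul(Rational(189, 2), 0) = 0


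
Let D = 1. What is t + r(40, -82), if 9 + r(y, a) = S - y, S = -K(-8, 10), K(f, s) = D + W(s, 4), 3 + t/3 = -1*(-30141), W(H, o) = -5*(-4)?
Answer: 90344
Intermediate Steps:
W(H, o) = 20
t = 90414 (t = -9 + 3*(-1*(-30141)) = -9 + 3*30141 = -9 + 90423 = 90414)
K(f, s) = 21 (K(f, s) = 1 + 20 = 21)
S = -21 (S = -1*21 = -21)
r(y, a) = -30 - y (r(y, a) = -9 + (-21 - y) = -30 - y)
t + r(40, -82) = 90414 + (-30 - 1*40) = 90414 + (-30 - 40) = 90414 - 70 = 90344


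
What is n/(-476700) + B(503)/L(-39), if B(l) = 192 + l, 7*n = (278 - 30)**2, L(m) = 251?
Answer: 575926999/209390475 ≈ 2.7505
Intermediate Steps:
n = 61504/7 (n = (278 - 30)**2/7 = (1/7)*248**2 = (1/7)*61504 = 61504/7 ≈ 8786.3)
n/(-476700) + B(503)/L(-39) = (61504/7)/(-476700) + (192 + 503)/251 = (61504/7)*(-1/476700) + 695*(1/251) = -15376/834225 + 695/251 = 575926999/209390475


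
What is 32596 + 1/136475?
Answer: 4448539101/136475 ≈ 32596.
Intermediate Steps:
32596 + 1/136475 = 4448539101/136475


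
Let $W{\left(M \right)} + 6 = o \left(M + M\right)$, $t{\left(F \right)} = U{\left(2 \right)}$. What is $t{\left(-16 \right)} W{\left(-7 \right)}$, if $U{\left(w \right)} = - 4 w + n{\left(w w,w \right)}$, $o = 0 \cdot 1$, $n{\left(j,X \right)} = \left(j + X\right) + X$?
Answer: $0$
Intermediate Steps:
$n{\left(j,X \right)} = j + 2 X$ ($n{\left(j,X \right)} = \left(X + j\right) + X = j + 2 X$)
$o = 0$
$U{\left(w \right)} = w^{2} - 2 w$ ($U{\left(w \right)} = - 4 w + \left(w w + 2 w\right) = - 4 w + \left(w^{2} + 2 w\right) = w^{2} - 2 w$)
$t{\left(F \right)} = 0$ ($t{\left(F \right)} = 2 \left(-2 + 2\right) = 2 \cdot 0 = 0$)
$W{\left(M \right)} = -6$ ($W{\left(M \right)} = -6 + 0 \left(M + M\right) = -6 + 0 \cdot 2 M = -6 + 0 = -6$)
$t{\left(-16 \right)} W{\left(-7 \right)} = 0 \left(-6\right) = 0$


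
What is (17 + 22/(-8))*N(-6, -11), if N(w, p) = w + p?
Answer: -969/4 ≈ -242.25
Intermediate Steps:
N(w, p) = p + w
(17 + 22/(-8))*N(-6, -11) = (17 + 22/(-8))*(-11 - 6) = (17 + 22*(-⅛))*(-17) = (17 - 11/4)*(-17) = (57/4)*(-17) = -969/4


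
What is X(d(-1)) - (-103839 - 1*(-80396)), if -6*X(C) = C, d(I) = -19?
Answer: 140677/6 ≈ 23446.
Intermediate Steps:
X(C) = -C/6
X(d(-1)) - (-103839 - 1*(-80396)) = -1/6*(-19) - (-103839 - 1*(-80396)) = 19/6 - (-103839 + 80396) = 19/6 - 1*(-23443) = 19/6 + 23443 = 140677/6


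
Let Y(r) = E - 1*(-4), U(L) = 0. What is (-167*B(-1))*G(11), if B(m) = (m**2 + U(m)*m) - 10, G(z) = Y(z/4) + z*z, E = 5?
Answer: 195390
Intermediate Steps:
Y(r) = 9 (Y(r) = 5 - 1*(-4) = 5 + 4 = 9)
G(z) = 9 + z**2 (G(z) = 9 + z*z = 9 + z**2)
B(m) = -10 + m**2 (B(m) = (m**2 + 0*m) - 10 = (m**2 + 0) - 10 = m**2 - 10 = -10 + m**2)
(-167*B(-1))*G(11) = (-167*(-10 + (-1)**2))*(9 + 11**2) = (-167*(-10 + 1))*(9 + 121) = -167*(-9)*130 = 1503*130 = 195390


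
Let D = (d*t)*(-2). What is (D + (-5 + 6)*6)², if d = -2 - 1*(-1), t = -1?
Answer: 16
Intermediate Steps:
d = -1 (d = -2 + 1 = -1)
D = -2 (D = -1*(-1)*(-2) = 1*(-2) = -2)
(D + (-5 + 6)*6)² = (-2 + (-5 + 6)*6)² = (-2 + 1*6)² = (-2 + 6)² = 4² = 16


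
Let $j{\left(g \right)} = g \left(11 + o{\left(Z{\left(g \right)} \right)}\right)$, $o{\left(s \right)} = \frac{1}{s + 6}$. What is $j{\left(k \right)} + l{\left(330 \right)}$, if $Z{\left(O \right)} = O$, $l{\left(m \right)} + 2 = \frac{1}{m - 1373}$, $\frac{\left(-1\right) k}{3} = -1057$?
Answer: $\frac{38526247415}{1104537} \approx 34880.0$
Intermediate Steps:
$k = 3171$ ($k = \left(-3\right) \left(-1057\right) = 3171$)
$l{\left(m \right)} = -2 + \frac{1}{-1373 + m}$ ($l{\left(m \right)} = -2 + \frac{1}{m - 1373} = -2 + \frac{1}{-1373 + m}$)
$o{\left(s \right)} = \frac{1}{6 + s}$
$j{\left(g \right)} = g \left(11 + \frac{1}{6 + g}\right)$
$j{\left(k \right)} + l{\left(330 \right)} = \frac{3171 \left(67 + 11 \cdot 3171\right)}{6 + 3171} + \frac{2747 - 660}{-1373 + 330} = \frac{3171 \left(67 + 34881\right)}{3177} + \frac{2747 - 660}{-1043} = 3171 \cdot \frac{1}{3177} \cdot 34948 - \frac{2087}{1043} = \frac{36940036}{1059} - \frac{2087}{1043} = \frac{38526247415}{1104537}$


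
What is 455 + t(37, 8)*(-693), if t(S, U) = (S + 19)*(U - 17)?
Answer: 349727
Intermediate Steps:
t(S, U) = (-17 + U)*(19 + S) (t(S, U) = (19 + S)*(-17 + U) = (-17 + U)*(19 + S))
455 + t(37, 8)*(-693) = 455 + (-323 - 17*37 + 19*8 + 37*8)*(-693) = 455 + (-323 - 629 + 152 + 296)*(-693) = 455 - 504*(-693) = 455 + 349272 = 349727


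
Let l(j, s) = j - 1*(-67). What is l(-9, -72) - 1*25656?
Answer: -25598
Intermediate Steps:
l(j, s) = 67 + j (l(j, s) = j + 67 = 67 + j)
l(-9, -72) - 1*25656 = (67 - 9) - 1*25656 = 58 - 25656 = -25598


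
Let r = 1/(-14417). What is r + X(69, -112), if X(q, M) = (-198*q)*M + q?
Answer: 22061080820/14417 ≈ 1.5302e+6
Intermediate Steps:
X(q, M) = q - 198*M*q (X(q, M) = -198*M*q + q = q - 198*M*q)
r = -1/14417 ≈ -6.9363e-5
r + X(69, -112) = -1/14417 + 69*(1 - 198*(-112)) = -1/14417 + 69*(1 + 22176) = -1/14417 + 69*22177 = -1/14417 + 1530213 = 22061080820/14417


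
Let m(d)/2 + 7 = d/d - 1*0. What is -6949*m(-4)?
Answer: 83388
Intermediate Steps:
m(d) = -12 (m(d) = -14 + 2*(d/d - 1*0) = -14 + 2*(1 + 0) = -14 + 2*1 = -14 + 2 = -12)
-6949*m(-4) = -6949*(-12) = 83388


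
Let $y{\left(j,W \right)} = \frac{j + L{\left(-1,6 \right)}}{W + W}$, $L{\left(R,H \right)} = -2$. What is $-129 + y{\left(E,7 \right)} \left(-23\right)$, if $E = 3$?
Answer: $- \frac{1829}{14} \approx -130.64$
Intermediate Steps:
$y{\left(j,W \right)} = \frac{-2 + j}{2 W}$ ($y{\left(j,W \right)} = \frac{j - 2}{W + W} = \frac{-2 + j}{2 W}$)
$-129 + y{\left(E,7 \right)} \left(-23\right) = -129 + \frac{-2 + 3}{2 \cdot 7} \left(-23\right) = -129 + \frac{1}{2} \cdot \frac{1}{7} \cdot 1 \left(-23\right) = -129 + \frac{1}{14} \left(-23\right) = -129 - \frac{23}{14} = - \frac{1829}{14}$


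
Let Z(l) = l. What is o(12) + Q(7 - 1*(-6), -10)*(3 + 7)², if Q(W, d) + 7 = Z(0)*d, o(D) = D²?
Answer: -556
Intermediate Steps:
Q(W, d) = -7 (Q(W, d) = -7 + 0*d = -7 + 0 = -7)
o(12) + Q(7 - 1*(-6), -10)*(3 + 7)² = 12² - 7*(3 + 7)² = 144 - 7*10² = 144 - 7*100 = 144 - 700 = -556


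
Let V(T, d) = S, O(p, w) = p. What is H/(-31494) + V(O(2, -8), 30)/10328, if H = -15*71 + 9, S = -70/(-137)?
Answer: 124698083/3713499532 ≈ 0.033580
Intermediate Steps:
S = 70/137 (S = -70*(-1/137) = 70/137 ≈ 0.51095)
H = -1056 (H = -1065 + 9 = -1056)
V(T, d) = 70/137
H/(-31494) + V(O(2, -8), 30)/10328 = -1056/(-31494) + (70/137)/10328 = -1056*(-1/31494) + (70/137)*(1/10328) = 176/5249 + 35/707468 = 124698083/3713499532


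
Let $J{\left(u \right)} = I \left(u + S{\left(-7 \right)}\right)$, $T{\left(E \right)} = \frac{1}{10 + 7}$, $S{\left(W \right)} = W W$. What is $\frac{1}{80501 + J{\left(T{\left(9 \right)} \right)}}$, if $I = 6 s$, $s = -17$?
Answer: $\frac{1}{75497} \approx 1.3246 \cdot 10^{-5}$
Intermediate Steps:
$S{\left(W \right)} = W^{2}$
$I = -102$ ($I = 6 \left(-17\right) = -102$)
$T{\left(E \right)} = \frac{1}{17}$
$J{\left(u \right)} = -4998 - 102 u$ ($J{\left(u \right)} = - 102 \left(u + \left(-7\right)^{2}\right) = - 102 \left(u + 49\right) = - 102 \left(49 + u\right) = -4998 - 102 u$)
$\frac{1}{80501 + J{\left(T{\left(9 \right)} \right)}} = \frac{1}{80501 - 5004} = \frac{1}{75497}$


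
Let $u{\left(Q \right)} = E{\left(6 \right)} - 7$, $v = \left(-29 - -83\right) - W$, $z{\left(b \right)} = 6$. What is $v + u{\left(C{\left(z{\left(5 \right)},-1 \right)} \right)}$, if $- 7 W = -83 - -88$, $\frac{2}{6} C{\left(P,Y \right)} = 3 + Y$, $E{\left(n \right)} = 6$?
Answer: $\frac{376}{7} \approx 53.714$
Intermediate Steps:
$C{\left(P,Y \right)} = 9 + 3 Y$ ($C{\left(P,Y \right)} = 3 \left(3 + Y\right) = 9 + 3 Y$)
$W = - \frac{5}{7}$ ($W = - \frac{-83 - -88}{7} = - \frac{-83 + 88}{7} = \left(- \frac{1}{7}\right) 5 = - \frac{5}{7} \approx -0.71429$)
$v = \frac{383}{7}$ ($v = \left(-29 - -83\right) - - \frac{5}{7} = \left(-29 + 83\right) + \frac{5}{7} = 54 + \frac{5}{7} = \frac{383}{7} \approx 54.714$)
$u{\left(Q \right)} = -1$ ($u{\left(Q \right)} = 6 - 7 = -1$)
$v + u{\left(C{\left(z{\left(5 \right)},-1 \right)} \right)} = \frac{383}{7} - 1 = \frac{376}{7}$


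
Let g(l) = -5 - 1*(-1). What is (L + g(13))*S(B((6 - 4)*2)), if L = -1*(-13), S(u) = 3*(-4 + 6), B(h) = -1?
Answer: 54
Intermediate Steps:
S(u) = 6 (S(u) = 3*2 = 6)
g(l) = -4 (g(l) = -5 + 1 = -4)
L = 13
(L + g(13))*S(B((6 - 4)*2)) = (13 - 4)*6 = 9*6 = 54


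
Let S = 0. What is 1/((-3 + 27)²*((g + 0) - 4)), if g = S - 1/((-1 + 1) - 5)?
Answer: -5/10944 ≈ -0.00045687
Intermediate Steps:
g = ⅕ (g = 0 - 1/((-1 + 1) - 5) = 0 - 1/(0 - 5) = 0 - 1/(-5) = 0 - 1*(-⅕) = 0 + ⅕ = ⅕ ≈ 0.20000)
1/((-3 + 27)²*((g + 0) - 4)) = 1/((-3 + 27)²*((⅕ + 0) - 4)) = 1/(24²*(⅕ - 4)) = 1/(576*(-19/5)) = 1/(-10944/5) = -5/10944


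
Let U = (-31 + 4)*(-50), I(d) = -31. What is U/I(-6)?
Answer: -1350/31 ≈ -43.548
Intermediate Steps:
U = 1350 (U = -27*(-50) = 1350)
U/I(-6) = 1350/(-31) = 1350*(-1/31) = -1350/31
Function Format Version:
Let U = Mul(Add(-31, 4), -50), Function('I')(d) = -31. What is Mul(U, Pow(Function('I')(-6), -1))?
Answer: Rational(-1350, 31) ≈ -43.548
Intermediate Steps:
U = 1350 (U = Mul(-27, -50) = 1350)
Mul(U, Pow(Function('I')(-6), -1)) = Mul(1350, Pow(-31, -1)) = Mul(1350, Rational(-1, 31)) = Rational(-1350, 31)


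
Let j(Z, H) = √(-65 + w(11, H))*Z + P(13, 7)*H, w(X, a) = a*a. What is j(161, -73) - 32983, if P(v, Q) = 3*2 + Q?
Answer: -33932 + 644*√329 ≈ -22251.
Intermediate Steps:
w(X, a) = a²
P(v, Q) = 6 + Q
j(Z, H) = 13*H + Z*√(-65 + H²) (j(Z, H) = √(-65 + H²)*Z + (6 + 7)*H = Z*√(-65 + H²) + 13*H = 13*H + Z*√(-65 + H²))
j(161, -73) - 32983 = (13*(-73) + 161*√(-65 + (-73)²)) - 32983 = (-949 + 161*√(-65 + 5329)) - 32983 = (-949 + 161*√5264) - 32983 = (-949 + 161*(4*√329)) - 32983 = (-949 + 644*√329) - 32983 = -33932 + 644*√329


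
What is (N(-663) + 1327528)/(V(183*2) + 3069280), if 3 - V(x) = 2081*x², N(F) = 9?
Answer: -1327537/275693153 ≈ -0.0048153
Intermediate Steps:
V(x) = 3 - 2081*x²
(N(-663) + 1327528)/(V(183*2) + 3069280) = (9 + 1327528)/((3 - 2081*(183*2)²) + 3069280) = 1327537/((3 - 2081*366²) + 3069280) = 1327537/((3 - 2081*133956) + 3069280) = 1327537/((3 - 278762436) + 3069280) = 1327537/(-278762433 + 3069280) = 1327537/(-275693153) = 1327537*(-1/275693153) = -1327537/275693153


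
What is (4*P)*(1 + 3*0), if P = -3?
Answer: -12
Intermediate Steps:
P = -3 (P = -1*3 = -3)
(4*P)*(1 + 3*0) = (4*(-3))*(1 + 3*0) = -12*(1 + 0) = -12*1 = -12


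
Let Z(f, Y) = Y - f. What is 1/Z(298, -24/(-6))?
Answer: -1/294 ≈ -0.0034014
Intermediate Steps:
1/Z(298, -24/(-6)) = 1/(-24/(-6) - 1*298) = 1/(-24*(-1/6) - 298) = 1/(4 - 298) = 1/(-294) = -1/294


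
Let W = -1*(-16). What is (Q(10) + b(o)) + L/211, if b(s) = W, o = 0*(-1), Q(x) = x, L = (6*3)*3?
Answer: 5540/211 ≈ 26.256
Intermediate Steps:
L = 54 (L = 18*3 = 54)
W = 16
o = 0
b(s) = 16
(Q(10) + b(o)) + L/211 = (10 + 16) + 54/211 = 26 + 54*(1/211) = 26 + 54/211 = 5540/211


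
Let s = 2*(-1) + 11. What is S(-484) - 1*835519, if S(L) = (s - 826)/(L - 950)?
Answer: -1198133429/1434 ≈ -8.3552e+5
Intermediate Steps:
s = 9 (s = -2 + 11 = 9)
S(L) = -817/(-950 + L) (S(L) = (9 - 826)/(L - 950) = -817/(-950 + L))
S(-484) - 1*835519 = -817/(-950 - 484) - 1*835519 = -817/(-1434) - 835519 = -817*(-1/1434) - 835519 = 817/1434 - 835519 = -1198133429/1434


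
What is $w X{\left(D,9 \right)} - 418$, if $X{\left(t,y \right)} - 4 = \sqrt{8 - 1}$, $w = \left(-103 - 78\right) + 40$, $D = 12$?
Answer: $-982 - 141 \sqrt{7} \approx -1355.1$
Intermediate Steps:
$w = -141$ ($w = -181 + 40 = -141$)
$X{\left(t,y \right)} = 4 + \sqrt{7}$ ($X{\left(t,y \right)} = 4 + \sqrt{8 - 1} = 4 + \sqrt{7}$)
$w X{\left(D,9 \right)} - 418 = - 141 \left(4 + \sqrt{7}\right) - 418 = \left(-564 - 141 \sqrt{7}\right) - 418 = -982 - 141 \sqrt{7}$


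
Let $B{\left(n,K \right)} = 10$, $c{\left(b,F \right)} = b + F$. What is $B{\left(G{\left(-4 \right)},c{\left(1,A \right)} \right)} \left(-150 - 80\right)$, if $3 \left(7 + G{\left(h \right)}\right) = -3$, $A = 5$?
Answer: $-2300$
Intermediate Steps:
$G{\left(h \right)} = -8$ ($G{\left(h \right)} = -7 + \frac{1}{3} \left(-3\right) = -7 - 1 = -8$)
$c{\left(b,F \right)} = F + b$
$B{\left(G{\left(-4 \right)},c{\left(1,A \right)} \right)} \left(-150 - 80\right) = 10 \left(-150 - 80\right) = 10 \left(-230\right) = -2300$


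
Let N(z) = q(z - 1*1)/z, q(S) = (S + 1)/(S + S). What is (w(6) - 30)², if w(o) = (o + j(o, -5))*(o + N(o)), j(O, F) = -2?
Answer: 784/25 ≈ 31.360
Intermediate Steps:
q(S) = (1 + S)/(2*S) (q(S) = (1 + S)/((2*S)) = (1 + S)*(1/(2*S)) = (1 + S)/(2*S))
N(z) = 1/(2*(-1 + z)) (N(z) = ((1 + (z - 1*1))/(2*(z - 1*1)))/z = ((1 + (z - 1))/(2*(z - 1)))/z = ((1 + (-1 + z))/(2*(-1 + z)))/z = (z/(2*(-1 + z)))/z = 1/(2*(-1 + z)))
w(o) = (-2 + o)*(o + 1/(2*(-1 + o))) (w(o) = (o - 2)*(o + 1/(2*(-1 + o))) = (-2 + o)*(o + 1/(2*(-1 + o))))
(w(6) - 30)² = ((-1 + (½)*6 + 6*(-1 + 6)*(-2 + 6))/(-1 + 6) - 30)² = ((-1 + 3 + 6*5*4)/5 - 30)² = ((-1 + 3 + 120)/5 - 30)² = ((⅕)*122 - 30)² = (122/5 - 30)² = (-28/5)² = 784/25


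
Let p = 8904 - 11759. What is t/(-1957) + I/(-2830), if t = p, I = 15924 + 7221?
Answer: -7443023/1107662 ≈ -6.7196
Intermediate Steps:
p = -2855
I = 23145
t = -2855
t/(-1957) + I/(-2830) = -2855/(-1957) + 23145/(-2830) = -2855*(-1/1957) + 23145*(-1/2830) = 2855/1957 - 4629/566 = -7443023/1107662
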